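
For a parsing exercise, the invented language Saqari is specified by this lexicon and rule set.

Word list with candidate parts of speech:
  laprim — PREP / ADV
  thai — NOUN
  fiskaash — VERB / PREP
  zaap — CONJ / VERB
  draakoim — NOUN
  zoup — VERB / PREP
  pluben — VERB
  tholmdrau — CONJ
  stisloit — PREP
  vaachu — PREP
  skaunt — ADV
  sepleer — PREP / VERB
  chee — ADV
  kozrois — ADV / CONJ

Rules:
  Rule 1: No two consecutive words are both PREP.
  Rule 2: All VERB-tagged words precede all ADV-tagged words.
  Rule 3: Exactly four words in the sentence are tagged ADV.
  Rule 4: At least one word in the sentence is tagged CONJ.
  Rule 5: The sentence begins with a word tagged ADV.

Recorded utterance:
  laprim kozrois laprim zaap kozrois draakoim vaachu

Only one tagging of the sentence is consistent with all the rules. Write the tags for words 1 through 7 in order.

Candidates per position — 1:laprim {PREP,ADV}; 2:kozrois {ADV,CONJ}; 3:laprim {PREP,ADV}; 4:zaap {CONJ,VERB}; 5:kozrois {ADV,CONJ}; 6:draakoim {NOUN}; 7:vaachu {PREP}.
Position 1: tagging it PREP would leave rule 3 unsatisfiable, so it must be ADV.
Position 2: tagging it CONJ would leave rule 3 unsatisfiable, so it must be ADV.
Position 3: tagging it PREP would leave rule 3 unsatisfiable, so it must be ADV.
Position 4: tagging it VERB would leave rule 2 unsatisfiable, so it must be CONJ.
Position 5: tagging it CONJ would leave rule 3 unsatisfiable, so it must be ADV.
So the tagging must be: ADV ADV ADV CONJ ADV NOUN PREP.
Check: rule 1 ok; rule 2 ok; rule 3 ok; rule 4 ok; rule 5 ok.

ADV ADV ADV CONJ ADV NOUN PREP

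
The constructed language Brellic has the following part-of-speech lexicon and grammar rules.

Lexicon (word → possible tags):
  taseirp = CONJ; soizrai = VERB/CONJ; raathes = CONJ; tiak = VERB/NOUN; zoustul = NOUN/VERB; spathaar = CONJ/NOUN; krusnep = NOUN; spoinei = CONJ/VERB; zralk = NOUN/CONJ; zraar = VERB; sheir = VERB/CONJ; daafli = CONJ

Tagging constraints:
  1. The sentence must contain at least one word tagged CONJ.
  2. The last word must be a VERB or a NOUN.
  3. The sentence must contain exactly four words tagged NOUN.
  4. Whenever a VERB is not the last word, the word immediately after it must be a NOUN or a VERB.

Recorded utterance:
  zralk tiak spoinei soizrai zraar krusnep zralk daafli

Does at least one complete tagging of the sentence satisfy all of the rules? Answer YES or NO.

Candidates per position — 1:zralk {NOUN,CONJ}; 2:tiak {VERB,NOUN}; 3:spoinei {CONJ,VERB}; 4:soizrai {VERB,CONJ}; 5:zraar {VERB}; 6:krusnep {NOUN}; 7:zralk {NOUN,CONJ}; 8:daafli {CONJ}.
Rule 2 cannot be satisfied by any choice of tags from the lexicon.
So there is no consistent tagging.

NO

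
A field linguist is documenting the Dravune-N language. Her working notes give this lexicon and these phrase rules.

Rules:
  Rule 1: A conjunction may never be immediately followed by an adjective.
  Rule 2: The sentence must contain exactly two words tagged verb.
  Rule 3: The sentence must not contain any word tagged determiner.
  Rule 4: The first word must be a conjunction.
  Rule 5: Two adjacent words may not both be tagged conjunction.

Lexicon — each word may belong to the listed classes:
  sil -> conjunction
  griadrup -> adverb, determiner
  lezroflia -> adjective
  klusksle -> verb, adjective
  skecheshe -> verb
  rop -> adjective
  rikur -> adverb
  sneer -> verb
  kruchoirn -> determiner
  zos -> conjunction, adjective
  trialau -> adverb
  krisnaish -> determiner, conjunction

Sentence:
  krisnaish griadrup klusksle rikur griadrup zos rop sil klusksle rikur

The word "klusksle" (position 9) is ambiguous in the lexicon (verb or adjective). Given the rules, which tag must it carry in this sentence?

Candidates per position — 1:krisnaish {determiner,conjunction}; 2:griadrup {adverb,determiner}; 3:klusksle {verb,adjective}; 4:rikur {adverb}; 5:griadrup {adverb,determiner}; 6:zos {conjunction,adjective}; 7:rop {adjective}; 8:sil {conjunction}; 9:klusksle {verb,adjective}; 10:rikur {adverb}.
Position 1: determiner is ruled out by rule 3; that leaves conjunction.
Position 2: determiner is ruled out by rule 3; that leaves adverb.
Position 3: adjective is ruled out by rule 2; that leaves verb.
Position 5: determiner is ruled out by rule 3; that leaves adverb.
Position 6: conjunction is ruled out by rule 1; that leaves adjective.
Position 9: adjective is ruled out by rule 1; that leaves verb.
That leaves exactly one tagging: conjunction adverb verb adverb adverb adjective adjective conjunction verb adverb.
Rule-by-rule: rule 1 ok; rule 2 ok; rule 3 ok; rule 4 ok; rule 5 ok.

verb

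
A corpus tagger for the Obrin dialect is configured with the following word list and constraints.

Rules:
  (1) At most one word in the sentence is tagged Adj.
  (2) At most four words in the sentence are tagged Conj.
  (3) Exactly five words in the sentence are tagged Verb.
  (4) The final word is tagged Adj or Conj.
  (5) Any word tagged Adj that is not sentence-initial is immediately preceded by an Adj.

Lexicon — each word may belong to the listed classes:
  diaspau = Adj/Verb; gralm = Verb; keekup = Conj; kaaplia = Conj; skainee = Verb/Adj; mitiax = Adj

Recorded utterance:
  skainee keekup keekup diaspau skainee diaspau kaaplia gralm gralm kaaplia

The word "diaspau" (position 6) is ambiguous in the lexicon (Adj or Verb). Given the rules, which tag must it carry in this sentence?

Candidates per position — 1:skainee {Verb,Adj}; 2:keekup {Conj}; 3:keekup {Conj}; 4:diaspau {Adj,Verb}; 5:skainee {Verb,Adj}; 6:diaspau {Adj,Verb}; 7:kaaplia {Conj}; 8:gralm {Verb}; 9:gralm {Verb}; 10:kaaplia {Conj}.
Position 4: Adj is ruled out by rule 5; that leaves Verb.
Position 5: Adj is ruled out by rule 5; that leaves Verb.
Position 6: Adj is ruled out by rule 5; that leaves Verb.
Position 1: Verb is ruled out by rule 3; that leaves Adj.
That leaves exactly one tagging: Adj Conj Conj Verb Verb Verb Conj Verb Verb Conj.
Rule-by-rule: rule 1 ✓; rule 2 ✓; rule 3 ✓; rule 4 ✓; rule 5 ✓.

Verb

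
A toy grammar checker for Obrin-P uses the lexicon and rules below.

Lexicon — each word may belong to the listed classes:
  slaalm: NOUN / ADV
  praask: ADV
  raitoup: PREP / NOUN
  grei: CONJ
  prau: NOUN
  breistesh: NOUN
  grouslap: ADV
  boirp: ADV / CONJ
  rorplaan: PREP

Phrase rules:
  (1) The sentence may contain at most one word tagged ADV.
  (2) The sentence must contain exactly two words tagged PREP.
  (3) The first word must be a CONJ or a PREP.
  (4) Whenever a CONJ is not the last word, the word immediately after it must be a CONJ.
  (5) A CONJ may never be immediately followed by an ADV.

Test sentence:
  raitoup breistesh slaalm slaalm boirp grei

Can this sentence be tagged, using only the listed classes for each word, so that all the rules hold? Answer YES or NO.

NO

Candidates per position — 1:raitoup {PREP,NOUN}; 2:breistesh {NOUN}; 3:slaalm {NOUN,ADV}; 4:slaalm {NOUN,ADV}; 5:boirp {ADV,CONJ}; 6:grei {CONJ}.
Rule 2 cannot be satisfied by any choice of tags from the lexicon.
So there is no consistent tagging.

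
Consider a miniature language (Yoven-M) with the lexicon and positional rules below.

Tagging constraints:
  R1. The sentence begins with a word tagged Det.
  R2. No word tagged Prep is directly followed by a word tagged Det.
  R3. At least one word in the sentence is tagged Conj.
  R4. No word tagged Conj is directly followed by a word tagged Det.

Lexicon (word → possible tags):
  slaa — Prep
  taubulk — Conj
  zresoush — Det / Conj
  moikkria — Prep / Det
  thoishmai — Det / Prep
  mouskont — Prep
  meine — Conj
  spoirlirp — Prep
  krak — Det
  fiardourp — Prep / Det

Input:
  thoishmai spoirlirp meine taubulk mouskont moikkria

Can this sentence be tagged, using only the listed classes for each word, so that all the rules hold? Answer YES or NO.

YES

Candidates per position — 1:thoishmai {Det,Prep}; 2:spoirlirp {Prep}; 3:meine {Conj}; 4:taubulk {Conj}; 5:mouskont {Prep}; 6:moikkria {Prep,Det}.
One satisfying assignment: Det Prep Conj Conj Prep Prep.
Check: rule 1 holds; rule 2 holds; rule 3 holds; rule 4 holds.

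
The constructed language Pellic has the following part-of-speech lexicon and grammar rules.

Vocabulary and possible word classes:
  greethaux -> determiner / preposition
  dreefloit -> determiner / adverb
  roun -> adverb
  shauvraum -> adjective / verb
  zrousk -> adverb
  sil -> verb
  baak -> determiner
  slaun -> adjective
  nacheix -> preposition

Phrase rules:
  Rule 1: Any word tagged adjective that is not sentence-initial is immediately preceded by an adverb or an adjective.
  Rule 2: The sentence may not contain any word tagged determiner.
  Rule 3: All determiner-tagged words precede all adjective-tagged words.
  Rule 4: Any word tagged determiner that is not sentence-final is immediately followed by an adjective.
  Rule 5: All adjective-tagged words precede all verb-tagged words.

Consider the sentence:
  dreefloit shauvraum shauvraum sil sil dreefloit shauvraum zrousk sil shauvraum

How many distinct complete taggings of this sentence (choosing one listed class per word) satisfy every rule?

Candidates per position — 1:dreefloit {determiner,adverb}; 2:shauvraum {adjective,verb}; 3:shauvraum {adjective,verb}; 4:sil {verb}; 5:sil {verb}; 6:dreefloit {determiner,adverb}; 7:shauvraum {adjective,verb}; 8:zrousk {adverb}; 9:sil {verb}; 10:shauvraum {adjective,verb}.
There are 64 candidate sequences in total.
The sequences that satisfy every rule: adverb adjective adjective verb verb adverb verb adverb verb verb; adverb adjective verb verb verb adverb verb adverb verb verb; adverb verb verb verb verb adverb verb adverb verb verb.
Count = 3.

3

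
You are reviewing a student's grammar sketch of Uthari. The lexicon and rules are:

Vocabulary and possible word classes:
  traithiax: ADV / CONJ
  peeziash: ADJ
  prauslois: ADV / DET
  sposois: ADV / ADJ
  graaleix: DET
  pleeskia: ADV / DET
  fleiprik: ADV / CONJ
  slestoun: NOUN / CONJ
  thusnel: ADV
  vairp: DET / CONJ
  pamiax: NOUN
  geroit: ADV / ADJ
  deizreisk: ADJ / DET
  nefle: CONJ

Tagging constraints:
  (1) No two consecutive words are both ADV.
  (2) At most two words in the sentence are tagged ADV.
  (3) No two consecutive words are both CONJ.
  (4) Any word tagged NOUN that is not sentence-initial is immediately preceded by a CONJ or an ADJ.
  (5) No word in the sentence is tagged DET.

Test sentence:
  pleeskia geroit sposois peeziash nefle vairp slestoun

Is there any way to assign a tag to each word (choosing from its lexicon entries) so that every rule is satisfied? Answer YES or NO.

Candidates per position — 1:pleeskia {ADV,DET}; 2:geroit {ADV,ADJ}; 3:sposois {ADV,ADJ}; 4:peeziash {ADJ}; 5:nefle {CONJ}; 6:vairp {DET,CONJ}; 7:slestoun {NOUN,CONJ}.
Every candidate sequence violates at least one rule; no consistent tagging exists.

NO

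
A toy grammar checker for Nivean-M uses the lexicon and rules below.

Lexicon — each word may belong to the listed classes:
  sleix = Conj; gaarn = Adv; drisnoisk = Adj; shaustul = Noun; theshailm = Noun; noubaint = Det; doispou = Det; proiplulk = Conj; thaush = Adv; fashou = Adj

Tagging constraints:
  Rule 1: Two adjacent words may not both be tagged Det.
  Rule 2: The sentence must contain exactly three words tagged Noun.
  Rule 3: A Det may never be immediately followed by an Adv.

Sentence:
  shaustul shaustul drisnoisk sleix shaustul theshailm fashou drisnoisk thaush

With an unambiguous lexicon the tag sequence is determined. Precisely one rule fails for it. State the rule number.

Fixed tagging: Noun Noun Adj Conj Noun Noun Adj Adj Adv.
Applying the rules: R1 pass, R2 fail, R3 pass.
Only rule 2 fails.

2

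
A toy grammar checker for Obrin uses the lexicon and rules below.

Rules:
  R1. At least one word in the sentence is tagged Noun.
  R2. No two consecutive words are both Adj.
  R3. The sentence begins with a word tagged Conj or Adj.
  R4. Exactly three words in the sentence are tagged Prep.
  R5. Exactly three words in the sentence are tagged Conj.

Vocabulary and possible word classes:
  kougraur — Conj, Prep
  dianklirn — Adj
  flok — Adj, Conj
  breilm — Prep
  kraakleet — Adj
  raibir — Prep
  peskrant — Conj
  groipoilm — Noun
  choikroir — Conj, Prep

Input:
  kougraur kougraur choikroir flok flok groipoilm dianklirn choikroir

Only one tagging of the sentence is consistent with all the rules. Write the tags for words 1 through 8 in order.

Candidates per position — 1:kougraur {Conj,Prep}; 2:kougraur {Conj,Prep}; 3:choikroir {Conj,Prep}; 4:flok {Adj,Conj}; 5:flok {Adj,Conj}; 6:groipoilm {Noun}; 7:dianklirn {Adj}; 8:choikroir {Conj,Prep}.
Word 1 cannot be Prep — rule 3 would then fail for every completion. It is Conj.
Word 2 cannot be Conj — rule 4 would then fail for every completion. It is Prep.
Word 3 cannot be Conj — rule 4 would then fail for every completion. It is Prep.
Word 8 cannot be Conj — rule 4 would then fail for every completion. It is Prep.
Word 4 cannot be Adj — rule 5 would then fail for every completion. It is Conj.
Word 5 cannot be Adj — rule 5 would then fail for every completion. It is Conj.
So the tagging must be: Conj Prep Prep Conj Conj Noun Adj Prep.
Check: rule 1 holds; rule 2 holds; rule 3 holds; rule 4 holds; rule 5 holds.

Conj Prep Prep Conj Conj Noun Adj Prep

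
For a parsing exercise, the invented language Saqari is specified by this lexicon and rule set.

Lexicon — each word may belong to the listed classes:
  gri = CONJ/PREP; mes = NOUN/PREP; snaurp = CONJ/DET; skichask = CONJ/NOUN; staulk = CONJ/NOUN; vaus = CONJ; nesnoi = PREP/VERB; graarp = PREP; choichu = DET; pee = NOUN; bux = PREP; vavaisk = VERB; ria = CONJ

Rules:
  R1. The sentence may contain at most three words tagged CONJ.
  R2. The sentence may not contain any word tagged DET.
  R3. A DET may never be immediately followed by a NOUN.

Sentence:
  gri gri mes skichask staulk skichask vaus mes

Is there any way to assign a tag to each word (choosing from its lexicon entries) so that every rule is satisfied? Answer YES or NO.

Candidates per position — 1:gri {CONJ,PREP}; 2:gri {CONJ,PREP}; 3:mes {NOUN,PREP}; 4:skichask {CONJ,NOUN}; 5:staulk {CONJ,NOUN}; 6:skichask {CONJ,NOUN}; 7:vaus {CONJ}; 8:mes {NOUN,PREP}.
One satisfying assignment: CONJ PREP NOUN NOUN NOUN CONJ CONJ PREP.
Rule-by-rule: rule 1 holds; rule 2 holds; rule 3 holds.

YES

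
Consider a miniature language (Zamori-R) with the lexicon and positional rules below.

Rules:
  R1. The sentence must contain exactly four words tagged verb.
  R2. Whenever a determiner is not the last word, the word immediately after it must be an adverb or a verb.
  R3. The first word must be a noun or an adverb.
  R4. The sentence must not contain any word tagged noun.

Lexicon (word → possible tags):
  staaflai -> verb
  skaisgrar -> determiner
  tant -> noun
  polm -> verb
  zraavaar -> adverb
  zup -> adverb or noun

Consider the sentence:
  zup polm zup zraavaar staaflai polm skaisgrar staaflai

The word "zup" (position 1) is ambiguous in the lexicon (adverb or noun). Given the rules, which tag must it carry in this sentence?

Candidates per position — 1:zup {adverb,noun}; 2:polm {verb}; 3:zup {adverb,noun}; 4:zraavaar {adverb}; 5:staaflai {verb}; 6:polm {verb}; 7:skaisgrar {determiner}; 8:staaflai {verb}.
At position 1, choosing noun makes rule 4 impossible to satisfy; hence adverb.
At position 3, choosing noun makes rule 4 impossible to satisfy; hence adverb.
So the tagging must be: adverb verb adverb adverb verb verb determiner verb.
Rule-by-rule: rule 1 satisfied; rule 2 satisfied; rule 3 satisfied; rule 4 satisfied.

adverb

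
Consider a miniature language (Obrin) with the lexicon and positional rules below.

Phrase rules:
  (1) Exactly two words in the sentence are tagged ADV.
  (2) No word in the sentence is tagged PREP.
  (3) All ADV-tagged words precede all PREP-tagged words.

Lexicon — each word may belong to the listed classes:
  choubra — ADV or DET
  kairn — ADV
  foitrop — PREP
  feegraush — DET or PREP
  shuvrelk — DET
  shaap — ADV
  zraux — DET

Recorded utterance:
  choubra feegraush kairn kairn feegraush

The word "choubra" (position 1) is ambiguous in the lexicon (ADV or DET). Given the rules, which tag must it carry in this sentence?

Candidates per position — 1:choubra {ADV,DET}; 2:feegraush {DET,PREP}; 3:kairn {ADV}; 4:kairn {ADV}; 5:feegraush {DET,PREP}.
If word 1 were ADV, no tagging could satisfy rule 1; so word 1 is DET.
If word 2 were PREP, no tagging could satisfy rule 2; so word 2 is DET.
If word 5 were PREP, no tagging could satisfy rule 2; so word 5 is DET.
The only consistent sequence is: DET DET ADV ADV DET.
Rule-by-rule: rule 1 ✓; rule 2 ✓; rule 3 ✓.

DET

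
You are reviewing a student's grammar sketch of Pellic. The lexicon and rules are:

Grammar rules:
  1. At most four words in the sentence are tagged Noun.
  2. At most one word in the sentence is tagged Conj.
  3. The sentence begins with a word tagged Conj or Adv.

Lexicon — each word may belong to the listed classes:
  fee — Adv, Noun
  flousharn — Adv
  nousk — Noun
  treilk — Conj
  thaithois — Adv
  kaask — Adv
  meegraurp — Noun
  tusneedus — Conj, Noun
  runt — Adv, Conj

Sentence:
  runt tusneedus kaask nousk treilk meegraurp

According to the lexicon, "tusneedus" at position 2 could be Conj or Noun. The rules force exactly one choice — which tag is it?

Noun

Candidates per position — 1:runt {Adv,Conj}; 2:tusneedus {Conj,Noun}; 3:kaask {Adv}; 4:nousk {Noun}; 5:treilk {Conj}; 6:meegraurp {Noun}.
Position 1: Conj is ruled out by rule 2; that leaves Adv.
Position 2: Conj is ruled out by rule 2; that leaves Noun.
That leaves exactly one tagging: Adv Noun Adv Noun Conj Noun.
Rule-by-rule: rule 1 ✓; rule 2 ✓; rule 3 ✓.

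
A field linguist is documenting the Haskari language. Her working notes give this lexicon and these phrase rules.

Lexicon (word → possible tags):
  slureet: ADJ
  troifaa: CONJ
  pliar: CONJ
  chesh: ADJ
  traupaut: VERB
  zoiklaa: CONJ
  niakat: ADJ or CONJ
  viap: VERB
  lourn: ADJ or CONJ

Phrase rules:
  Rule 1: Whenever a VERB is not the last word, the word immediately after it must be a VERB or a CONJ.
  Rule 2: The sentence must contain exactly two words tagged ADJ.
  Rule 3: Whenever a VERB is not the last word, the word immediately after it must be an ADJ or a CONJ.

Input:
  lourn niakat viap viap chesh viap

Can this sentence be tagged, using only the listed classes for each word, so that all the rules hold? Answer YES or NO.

NO

Candidates per position — 1:lourn {ADJ,CONJ}; 2:niakat {ADJ,CONJ}; 3:viap {VERB}; 4:viap {VERB}; 5:chesh {ADJ}; 6:viap {VERB}.
Rule 1 cannot be satisfied by any choice of tags from the lexicon.
So there is no consistent tagging.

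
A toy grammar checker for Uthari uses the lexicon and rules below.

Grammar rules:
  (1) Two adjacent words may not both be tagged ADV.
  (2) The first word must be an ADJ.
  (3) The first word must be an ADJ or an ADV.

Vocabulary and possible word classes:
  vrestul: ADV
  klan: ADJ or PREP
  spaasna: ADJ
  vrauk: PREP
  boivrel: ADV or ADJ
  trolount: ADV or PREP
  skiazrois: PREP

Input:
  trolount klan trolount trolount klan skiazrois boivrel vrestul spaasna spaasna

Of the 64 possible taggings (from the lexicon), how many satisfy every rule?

Candidates per position — 1:trolount {ADV,PREP}; 2:klan {ADJ,PREP}; 3:trolount {ADV,PREP}; 4:trolount {ADV,PREP}; 5:klan {ADJ,PREP}; 6:skiazrois {PREP}; 7:boivrel {ADV,ADJ}; 8:vrestul {ADV}; 9:spaasna {ADJ}; 10:spaasna {ADJ}.
There are 64 candidate sequences in total.
Rule 2 cannot be satisfied by any choice of tags from the lexicon.
So there is no consistent tagging.
Count = 0.

0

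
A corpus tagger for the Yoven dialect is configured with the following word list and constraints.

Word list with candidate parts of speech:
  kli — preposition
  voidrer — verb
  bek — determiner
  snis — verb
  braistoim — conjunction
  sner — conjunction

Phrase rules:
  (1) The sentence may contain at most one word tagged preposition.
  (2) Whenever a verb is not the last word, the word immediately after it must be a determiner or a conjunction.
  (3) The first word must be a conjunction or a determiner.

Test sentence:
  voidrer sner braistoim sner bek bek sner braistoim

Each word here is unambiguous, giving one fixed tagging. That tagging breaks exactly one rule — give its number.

Fixed tagging: verb conjunction conjunction conjunction determiner determiner conjunction conjunction.
Rule check: R1 pass, R2 pass, R3 fail.
Only rule 3 fails.

3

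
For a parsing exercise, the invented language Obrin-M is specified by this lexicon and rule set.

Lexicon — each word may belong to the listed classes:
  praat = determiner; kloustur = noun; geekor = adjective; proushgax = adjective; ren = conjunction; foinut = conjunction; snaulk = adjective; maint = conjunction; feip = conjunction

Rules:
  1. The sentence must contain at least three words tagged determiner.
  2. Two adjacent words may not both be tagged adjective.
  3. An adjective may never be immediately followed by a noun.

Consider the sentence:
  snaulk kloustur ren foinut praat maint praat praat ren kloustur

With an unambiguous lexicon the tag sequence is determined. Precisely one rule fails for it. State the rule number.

Fixed tagging: adjective noun conjunction conjunction determiner conjunction determiner determiner conjunction noun.
Applying the rules: R1 ✓, R2 ✓, R3 ✗.
Only rule 3 fails.

3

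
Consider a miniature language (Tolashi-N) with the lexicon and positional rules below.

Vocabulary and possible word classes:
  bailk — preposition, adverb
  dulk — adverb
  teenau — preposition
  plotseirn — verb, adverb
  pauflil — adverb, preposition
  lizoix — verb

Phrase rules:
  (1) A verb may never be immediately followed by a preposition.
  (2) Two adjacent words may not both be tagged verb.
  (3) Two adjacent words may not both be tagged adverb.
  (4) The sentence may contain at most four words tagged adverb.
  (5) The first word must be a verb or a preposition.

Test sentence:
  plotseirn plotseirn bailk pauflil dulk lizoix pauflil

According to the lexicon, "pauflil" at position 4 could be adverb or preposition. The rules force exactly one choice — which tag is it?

preposition

Candidates per position — 1:plotseirn {verb,adverb}; 2:plotseirn {verb,adverb}; 3:bailk {preposition,adverb}; 4:pauflil {adverb,preposition}; 5:dulk {adverb}; 6:lizoix {verb}; 7:pauflil {adverb,preposition}.
Position 1: adverb is ruled out by rule 5; that leaves verb.
Position 2: verb is ruled out by rule 2; that leaves adverb.
Position 3: adverb is ruled out by rule 3; that leaves preposition.
Position 4: adverb is ruled out by rule 3; that leaves preposition.
Position 7: preposition is ruled out by rule 1; that leaves adverb.
That leaves exactly one tagging: verb adverb preposition preposition adverb verb adverb.
Checking: rule 1 ok; rule 2 ok; rule 3 ok; rule 4 ok; rule 5 ok.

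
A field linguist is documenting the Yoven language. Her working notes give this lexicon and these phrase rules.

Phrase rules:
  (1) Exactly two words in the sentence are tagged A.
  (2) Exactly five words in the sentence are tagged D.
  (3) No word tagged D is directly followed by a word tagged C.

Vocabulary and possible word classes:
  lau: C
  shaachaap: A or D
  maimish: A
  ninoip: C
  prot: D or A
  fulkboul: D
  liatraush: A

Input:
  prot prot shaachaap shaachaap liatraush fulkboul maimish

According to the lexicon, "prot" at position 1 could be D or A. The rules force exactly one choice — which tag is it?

D

Candidates per position — 1:prot {D,A}; 2:prot {D,A}; 3:shaachaap {A,D}; 4:shaachaap {A,D}; 5:liatraush {A}; 6:fulkboul {D}; 7:maimish {A}.
If word 1 were A, no tagging could satisfy rule 1; so word 1 is D.
If word 2 were A, no tagging could satisfy rule 1; so word 2 is D.
If word 3 were A, no tagging could satisfy rule 1; so word 3 is D.
If word 4 were A, no tagging could satisfy rule 1; so word 4 is D.
That leaves exactly one tagging: D D D D A D A.
Verifying each rule — rule 1 ok; rule 2 ok; rule 3 ok.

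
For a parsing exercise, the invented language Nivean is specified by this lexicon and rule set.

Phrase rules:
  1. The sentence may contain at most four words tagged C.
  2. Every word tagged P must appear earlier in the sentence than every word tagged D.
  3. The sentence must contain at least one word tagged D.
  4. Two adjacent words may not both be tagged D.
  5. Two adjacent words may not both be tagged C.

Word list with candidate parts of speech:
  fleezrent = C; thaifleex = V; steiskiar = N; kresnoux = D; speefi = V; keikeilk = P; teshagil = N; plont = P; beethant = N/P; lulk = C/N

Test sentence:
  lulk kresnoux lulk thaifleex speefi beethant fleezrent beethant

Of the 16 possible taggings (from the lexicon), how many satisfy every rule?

Candidates per position — 1:lulk {C,N}; 2:kresnoux {D}; 3:lulk {C,N}; 4:thaifleex {V}; 5:speefi {V}; 6:beethant {N,P}; 7:fleezrent {C}; 8:beethant {N,P}.
There are 16 candidate sequences in total.
The sequences that satisfy every rule: C D C V V N C N; C D N V V N C N; N D C V V N C N; N D N V V N C N.
Count = 4.

4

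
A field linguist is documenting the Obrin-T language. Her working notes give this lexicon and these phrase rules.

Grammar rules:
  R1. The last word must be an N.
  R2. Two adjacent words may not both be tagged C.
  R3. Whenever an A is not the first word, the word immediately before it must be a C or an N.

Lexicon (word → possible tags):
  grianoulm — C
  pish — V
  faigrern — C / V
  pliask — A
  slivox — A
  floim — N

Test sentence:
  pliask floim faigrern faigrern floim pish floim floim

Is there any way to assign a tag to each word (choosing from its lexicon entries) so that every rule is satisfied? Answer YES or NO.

Candidates per position — 1:pliask {A}; 2:floim {N}; 3:faigrern {C,V}; 4:faigrern {C,V}; 5:floim {N}; 6:pish {V}; 7:floim {N}; 8:floim {N}.
One satisfying assignment: A N C V N V N N.
Check: rule 1 holds; rule 2 holds; rule 3 holds.

YES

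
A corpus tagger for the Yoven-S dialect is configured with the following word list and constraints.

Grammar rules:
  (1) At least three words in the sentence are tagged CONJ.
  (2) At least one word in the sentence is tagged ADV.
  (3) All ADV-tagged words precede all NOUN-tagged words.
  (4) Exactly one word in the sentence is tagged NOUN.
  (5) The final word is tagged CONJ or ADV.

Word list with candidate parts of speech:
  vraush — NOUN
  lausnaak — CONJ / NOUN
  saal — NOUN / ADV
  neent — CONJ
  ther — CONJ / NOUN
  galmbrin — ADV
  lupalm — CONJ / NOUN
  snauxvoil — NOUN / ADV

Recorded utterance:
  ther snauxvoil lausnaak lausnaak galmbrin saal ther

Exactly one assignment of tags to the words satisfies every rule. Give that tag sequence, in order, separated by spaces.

CONJ ADV CONJ CONJ ADV NOUN CONJ

Candidates per position — 1:ther {CONJ,NOUN}; 2:snauxvoil {NOUN,ADV}; 3:lausnaak {CONJ,NOUN}; 4:lausnaak {CONJ,NOUN}; 5:galmbrin {ADV}; 6:saal {NOUN,ADV}; 7:ther {CONJ,NOUN}.
Position 1: NOUN is ruled out by rule 3; that leaves CONJ.
Position 2: NOUN is ruled out by rule 3; that leaves ADV.
Position 3: NOUN is ruled out by rule 3; that leaves CONJ.
Position 4: NOUN is ruled out by rule 3; that leaves CONJ.
Position 7: NOUN is ruled out by rule 5; that leaves CONJ.
Position 6: ADV is ruled out by rule 4; that leaves NOUN.
So the tagging must be: CONJ ADV CONJ CONJ ADV NOUN CONJ.
Verifying each rule — rule 1 holds; rule 2 holds; rule 3 holds; rule 4 holds; rule 5 holds.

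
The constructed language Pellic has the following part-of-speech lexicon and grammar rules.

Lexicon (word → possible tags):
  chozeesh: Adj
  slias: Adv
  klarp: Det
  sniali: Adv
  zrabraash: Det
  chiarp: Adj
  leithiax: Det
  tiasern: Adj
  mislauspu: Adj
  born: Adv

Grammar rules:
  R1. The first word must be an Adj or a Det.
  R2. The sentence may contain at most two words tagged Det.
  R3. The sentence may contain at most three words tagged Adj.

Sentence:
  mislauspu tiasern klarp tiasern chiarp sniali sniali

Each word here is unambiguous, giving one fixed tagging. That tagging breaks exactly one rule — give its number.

Fixed tagging: Adj Adj Det Adj Adj Adv Adv.
Rule check: R1 pass, R2 pass, R3 fail.
Only rule 3 fails.

3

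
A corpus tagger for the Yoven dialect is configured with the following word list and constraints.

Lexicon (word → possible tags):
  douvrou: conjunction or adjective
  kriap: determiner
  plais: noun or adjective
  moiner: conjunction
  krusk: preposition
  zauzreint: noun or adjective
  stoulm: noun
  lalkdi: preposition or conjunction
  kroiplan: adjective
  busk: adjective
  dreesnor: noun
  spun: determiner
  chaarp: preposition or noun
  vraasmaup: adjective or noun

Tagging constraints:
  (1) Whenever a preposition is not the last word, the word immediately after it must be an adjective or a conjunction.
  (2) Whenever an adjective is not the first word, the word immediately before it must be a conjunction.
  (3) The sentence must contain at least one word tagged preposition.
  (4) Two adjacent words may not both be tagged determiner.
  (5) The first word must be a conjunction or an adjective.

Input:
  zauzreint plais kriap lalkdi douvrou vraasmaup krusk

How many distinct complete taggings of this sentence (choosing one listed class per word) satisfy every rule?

Candidates per position — 1:zauzreint {noun,adjective}; 2:plais {noun,adjective}; 3:kriap {determiner}; 4:lalkdi {preposition,conjunction}; 5:douvrou {conjunction,adjective}; 6:vraasmaup {adjective,noun}; 7:krusk {preposition}.
There are 32 candidate sequences in total.
The sequences that satisfy every rule: adjective noun determiner preposition conjunction adjective preposition; adjective noun determiner preposition conjunction noun preposition; adjective noun determiner conjunction conjunction adjective preposition; adjective noun determiner conjunction conjunction noun preposition; adjective noun determiner conjunction adjective noun preposition.
Count = 5.

5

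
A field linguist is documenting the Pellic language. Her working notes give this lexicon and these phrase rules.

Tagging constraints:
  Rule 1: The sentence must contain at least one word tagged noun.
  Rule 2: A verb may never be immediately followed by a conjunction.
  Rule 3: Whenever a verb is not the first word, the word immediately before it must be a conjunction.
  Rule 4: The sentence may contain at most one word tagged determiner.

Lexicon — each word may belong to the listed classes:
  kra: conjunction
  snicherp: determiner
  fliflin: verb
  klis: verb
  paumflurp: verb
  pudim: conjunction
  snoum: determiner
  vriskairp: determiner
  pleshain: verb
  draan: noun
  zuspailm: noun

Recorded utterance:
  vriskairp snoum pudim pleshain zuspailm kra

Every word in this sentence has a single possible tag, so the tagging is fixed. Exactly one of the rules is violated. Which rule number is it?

4

Fixed tagging: determiner determiner conjunction verb noun conjunction.
Applying the rules: R1 holds, R2 holds, R3 holds, R4 violated.
Only rule 4 fails.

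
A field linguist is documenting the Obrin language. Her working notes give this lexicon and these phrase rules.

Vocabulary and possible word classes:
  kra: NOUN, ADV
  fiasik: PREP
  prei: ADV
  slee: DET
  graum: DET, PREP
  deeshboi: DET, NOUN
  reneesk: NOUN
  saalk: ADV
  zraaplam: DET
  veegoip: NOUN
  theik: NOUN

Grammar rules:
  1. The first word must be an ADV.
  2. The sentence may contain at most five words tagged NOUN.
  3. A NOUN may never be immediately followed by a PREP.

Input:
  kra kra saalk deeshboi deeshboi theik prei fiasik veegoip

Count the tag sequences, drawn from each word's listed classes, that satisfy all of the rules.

Candidates per position — 1:kra {NOUN,ADV}; 2:kra {NOUN,ADV}; 3:saalk {ADV}; 4:deeshboi {DET,NOUN}; 5:deeshboi {DET,NOUN}; 6:theik {NOUN}; 7:prei {ADV}; 8:fiasik {PREP}; 9:veegoip {NOUN}.
There are 16 candidate sequences in total.
Checking each against the rules leaves 8 sequences.
Count = 8.

8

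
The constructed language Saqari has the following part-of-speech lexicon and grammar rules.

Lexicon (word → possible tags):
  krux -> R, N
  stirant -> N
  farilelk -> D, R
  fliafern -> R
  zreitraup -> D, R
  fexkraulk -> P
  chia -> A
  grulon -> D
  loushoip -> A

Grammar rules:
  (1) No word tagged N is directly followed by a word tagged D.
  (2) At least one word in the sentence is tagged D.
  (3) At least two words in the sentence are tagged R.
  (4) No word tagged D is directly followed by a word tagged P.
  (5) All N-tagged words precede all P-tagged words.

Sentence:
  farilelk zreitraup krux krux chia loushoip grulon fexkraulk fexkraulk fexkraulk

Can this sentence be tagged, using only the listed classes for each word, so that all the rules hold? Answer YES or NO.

Candidates per position — 1:farilelk {D,R}; 2:zreitraup {D,R}; 3:krux {R,N}; 4:krux {R,N}; 5:chia {A}; 6:loushoip {A}; 7:grulon {D}; 8:fexkraulk {P}; 9:fexkraulk {P}; 10:fexkraulk {P}.
Rule 4 cannot be satisfied by any choice of tags from the lexicon.
So there is no consistent tagging.

NO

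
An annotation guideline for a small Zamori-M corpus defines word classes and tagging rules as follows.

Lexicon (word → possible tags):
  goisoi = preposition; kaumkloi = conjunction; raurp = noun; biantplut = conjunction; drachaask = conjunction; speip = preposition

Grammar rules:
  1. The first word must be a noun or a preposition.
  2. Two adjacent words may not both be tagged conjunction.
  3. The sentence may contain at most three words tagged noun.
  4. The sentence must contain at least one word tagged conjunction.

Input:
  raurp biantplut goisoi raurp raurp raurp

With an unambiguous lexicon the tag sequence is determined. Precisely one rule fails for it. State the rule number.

Fixed tagging: noun conjunction preposition noun noun noun.
Rule check: R1 ✓, R2 ✓, R3 ✗, R4 ✓.
Only rule 3 fails.

3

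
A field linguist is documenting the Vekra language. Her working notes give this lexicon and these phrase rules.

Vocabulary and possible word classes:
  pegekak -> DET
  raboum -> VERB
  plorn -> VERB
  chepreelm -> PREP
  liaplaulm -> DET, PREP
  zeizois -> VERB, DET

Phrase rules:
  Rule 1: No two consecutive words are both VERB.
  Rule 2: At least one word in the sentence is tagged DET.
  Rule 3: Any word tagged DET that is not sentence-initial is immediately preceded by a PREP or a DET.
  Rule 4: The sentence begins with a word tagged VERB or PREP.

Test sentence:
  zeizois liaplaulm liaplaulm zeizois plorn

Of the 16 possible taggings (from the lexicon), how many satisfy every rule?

Candidates per position — 1:zeizois {VERB,DET}; 2:liaplaulm {DET,PREP}; 3:liaplaulm {DET,PREP}; 4:zeizois {VERB,DET}; 5:plorn {VERB}.
There are 16 candidate sequences in total.
The sequences that satisfy every rule: VERB PREP DET DET VERB; VERB PREP PREP DET VERB.
Count = 2.

2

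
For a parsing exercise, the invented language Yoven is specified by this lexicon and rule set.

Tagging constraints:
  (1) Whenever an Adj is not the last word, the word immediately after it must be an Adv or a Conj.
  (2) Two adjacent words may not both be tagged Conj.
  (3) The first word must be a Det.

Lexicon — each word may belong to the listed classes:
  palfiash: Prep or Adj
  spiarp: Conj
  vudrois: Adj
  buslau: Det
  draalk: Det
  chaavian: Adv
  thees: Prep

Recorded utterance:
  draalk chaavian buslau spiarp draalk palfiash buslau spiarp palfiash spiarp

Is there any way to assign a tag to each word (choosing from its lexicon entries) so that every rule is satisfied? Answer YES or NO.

YES

Candidates per position — 1:draalk {Det}; 2:chaavian {Adv}; 3:buslau {Det}; 4:spiarp {Conj}; 5:draalk {Det}; 6:palfiash {Prep,Adj}; 7:buslau {Det}; 8:spiarp {Conj}; 9:palfiash {Prep,Adj}; 10:spiarp {Conj}.
One satisfying assignment: Det Adv Det Conj Det Prep Det Conj Prep Conj.
Rule-by-rule: rule 1 satisfied; rule 2 satisfied; rule 3 satisfied.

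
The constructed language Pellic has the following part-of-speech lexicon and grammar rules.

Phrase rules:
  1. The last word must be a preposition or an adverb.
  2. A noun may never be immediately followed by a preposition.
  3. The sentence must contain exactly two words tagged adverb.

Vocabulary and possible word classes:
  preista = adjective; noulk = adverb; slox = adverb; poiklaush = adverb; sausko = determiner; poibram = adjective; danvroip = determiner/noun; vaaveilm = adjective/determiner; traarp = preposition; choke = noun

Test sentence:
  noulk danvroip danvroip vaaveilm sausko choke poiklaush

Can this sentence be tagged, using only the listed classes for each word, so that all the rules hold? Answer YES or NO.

Candidates per position — 1:noulk {adverb}; 2:danvroip {determiner,noun}; 3:danvroip {determiner,noun}; 4:vaaveilm {adjective,determiner}; 5:sausko {determiner}; 6:choke {noun}; 7:poiklaush {adverb}.
One satisfying assignment: adverb determiner noun adjective determiner noun adverb.
Verifying each rule — rule 1 ok; rule 2 ok; rule 3 ok.

YES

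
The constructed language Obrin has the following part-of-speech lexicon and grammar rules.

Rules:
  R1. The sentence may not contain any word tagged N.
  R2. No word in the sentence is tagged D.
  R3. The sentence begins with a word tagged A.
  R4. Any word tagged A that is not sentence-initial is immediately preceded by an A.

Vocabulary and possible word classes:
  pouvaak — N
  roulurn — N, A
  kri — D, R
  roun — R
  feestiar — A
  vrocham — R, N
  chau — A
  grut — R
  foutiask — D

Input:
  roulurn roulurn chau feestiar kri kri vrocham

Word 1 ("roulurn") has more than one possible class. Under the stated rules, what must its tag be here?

A

Candidates per position — 1:roulurn {N,A}; 2:roulurn {N,A}; 3:chau {A}; 4:feestiar {A}; 5:kri {D,R}; 6:kri {D,R}; 7:vrocham {R,N}.
Position 1: N is ruled out by rule 1; that leaves A.
Position 2: N is ruled out by rule 1; that leaves A.
Position 5: D is ruled out by rule 2; that leaves R.
Position 6: D is ruled out by rule 2; that leaves R.
Position 7: N is ruled out by rule 1; that leaves R.
That leaves exactly one tagging: A A A A R R R.
Rule-by-rule: rule 1 ✓; rule 2 ✓; rule 3 ✓; rule 4 ✓.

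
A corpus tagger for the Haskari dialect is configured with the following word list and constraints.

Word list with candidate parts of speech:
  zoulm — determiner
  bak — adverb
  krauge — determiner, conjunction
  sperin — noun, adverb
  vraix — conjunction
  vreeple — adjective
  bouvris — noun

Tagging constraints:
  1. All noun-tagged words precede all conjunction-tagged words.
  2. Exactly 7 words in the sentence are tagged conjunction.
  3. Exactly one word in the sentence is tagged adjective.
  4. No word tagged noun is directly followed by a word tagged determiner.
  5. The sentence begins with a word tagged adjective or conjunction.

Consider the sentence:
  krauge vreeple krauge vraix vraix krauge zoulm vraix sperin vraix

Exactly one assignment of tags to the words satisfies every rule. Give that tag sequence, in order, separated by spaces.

conjunction adjective conjunction conjunction conjunction conjunction determiner conjunction adverb conjunction

Candidates per position — 1:krauge {determiner,conjunction}; 2:vreeple {adjective}; 3:krauge {determiner,conjunction}; 4:vraix {conjunction}; 5:vraix {conjunction}; 6:krauge {determiner,conjunction}; 7:zoulm {determiner}; 8:vraix {conjunction}; 9:sperin {noun,adverb}; 10:vraix {conjunction}.
At position 1, choosing determiner makes rule 2 impossible to satisfy; hence conjunction.
At position 3, choosing determiner makes rule 2 impossible to satisfy; hence conjunction.
At position 6, choosing determiner makes rule 2 impossible to satisfy; hence conjunction.
At position 9, choosing noun makes rule 1 impossible to satisfy; hence adverb.
That leaves exactly one tagging: conjunction adjective conjunction conjunction conjunction conjunction determiner conjunction adverb conjunction.
Checking: rule 1 holds; rule 2 holds; rule 3 holds; rule 4 holds; rule 5 holds.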